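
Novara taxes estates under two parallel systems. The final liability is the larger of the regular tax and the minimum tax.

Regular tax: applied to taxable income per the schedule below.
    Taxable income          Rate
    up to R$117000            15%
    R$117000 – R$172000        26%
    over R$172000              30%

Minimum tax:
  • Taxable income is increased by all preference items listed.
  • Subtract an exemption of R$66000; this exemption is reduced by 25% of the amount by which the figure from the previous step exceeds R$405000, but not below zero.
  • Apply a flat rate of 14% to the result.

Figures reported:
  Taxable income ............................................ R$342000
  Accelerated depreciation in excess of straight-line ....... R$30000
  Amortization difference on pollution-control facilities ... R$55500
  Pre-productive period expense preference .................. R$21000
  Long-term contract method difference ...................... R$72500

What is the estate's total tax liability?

R$82850

Regular tax:
  R$117000 × 15% = R$17550
  R$55000 × 26% = R$14300
  R$170000 × 30% = R$51000
  → R$82850

Minimum tax:
  Adjusted income: R$342000 + R$30000 + R$55500 + R$21000 + R$72500 = R$521000
  Exemption: R$66000 − 25% × (R$521000 − R$405000) = R$66000 − R$29000 = R$37000
  Base: R$521000 − R$37000 = R$484000
  R$484000 × 14% = R$67760

R$82850 > R$67760, so the regular tax governs.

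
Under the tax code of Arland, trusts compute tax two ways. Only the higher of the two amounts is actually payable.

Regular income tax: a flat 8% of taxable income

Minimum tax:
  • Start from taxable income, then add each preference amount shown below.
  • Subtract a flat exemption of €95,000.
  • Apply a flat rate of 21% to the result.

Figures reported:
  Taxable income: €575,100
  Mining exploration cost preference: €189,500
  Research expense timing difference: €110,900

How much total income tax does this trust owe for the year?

Minimum tax:
  Adjusted income: €575,100 + €189,500 + €110,900 = €875,500
  Less exemption €95,000 → base €780,500
  €780,500 × 21% = €163,905

Regular income tax:
  €575,100 × 8% = €46,008

€163,905 > €46,008, so the minimum tax is the binding amount.

€163,905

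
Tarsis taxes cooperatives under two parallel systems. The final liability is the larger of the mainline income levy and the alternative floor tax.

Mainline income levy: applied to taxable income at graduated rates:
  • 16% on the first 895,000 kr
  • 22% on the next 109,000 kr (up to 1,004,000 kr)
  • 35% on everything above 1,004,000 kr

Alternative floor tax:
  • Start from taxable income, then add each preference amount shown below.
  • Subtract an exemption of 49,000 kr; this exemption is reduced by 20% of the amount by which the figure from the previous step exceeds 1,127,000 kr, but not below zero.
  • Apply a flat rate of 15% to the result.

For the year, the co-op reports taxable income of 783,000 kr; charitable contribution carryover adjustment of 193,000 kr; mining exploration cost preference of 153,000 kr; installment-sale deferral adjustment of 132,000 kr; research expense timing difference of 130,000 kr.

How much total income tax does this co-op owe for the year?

208,650 kr

Mainline income levy:
  783,000 kr × 16% = 125,280 kr

Alternative floor tax:
  Adjusted income: 783,000 kr + 193,000 kr + 153,000 kr + 132,000 kr + 130,000 kr = 1,391,000 kr
  Exemption: 20% × (1,391,000 kr − 1,127,000 kr) = 52,800 kr ≥ 49,000 kr, so the exemption is fully phased out
  Base: 1,391,000 kr − 0 kr = 1,391,000 kr
  1,391,000 kr × 15% = 208,650 kr

208,650 kr > 125,280 kr, so the alternative floor tax is the binding amount.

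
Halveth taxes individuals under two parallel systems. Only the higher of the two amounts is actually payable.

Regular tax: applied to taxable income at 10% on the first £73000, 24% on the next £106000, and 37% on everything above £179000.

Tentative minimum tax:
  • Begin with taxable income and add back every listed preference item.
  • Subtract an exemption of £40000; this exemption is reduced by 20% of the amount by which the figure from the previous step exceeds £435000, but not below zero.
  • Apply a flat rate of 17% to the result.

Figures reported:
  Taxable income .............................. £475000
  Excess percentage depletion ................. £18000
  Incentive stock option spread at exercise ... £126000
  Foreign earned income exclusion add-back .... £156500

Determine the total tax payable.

£142260

Tentative minimum tax:
  Adjusted income: £475000 + £18000 + £126000 + £156500 = £775500
  Exemption: 20% × (£775500 − £435000) = £68100 ≥ £40000, so the exemption is fully phased out
  Base: £775500 − £0 = £775500
  £775500 × 17% = £131835

Regular tax:
  £73000 × 10% = £7300
  £106000 × 24% = £25440
  £296000 × 37% = £109520
  → £142260

£142260 > £131835, so the regular tax governs.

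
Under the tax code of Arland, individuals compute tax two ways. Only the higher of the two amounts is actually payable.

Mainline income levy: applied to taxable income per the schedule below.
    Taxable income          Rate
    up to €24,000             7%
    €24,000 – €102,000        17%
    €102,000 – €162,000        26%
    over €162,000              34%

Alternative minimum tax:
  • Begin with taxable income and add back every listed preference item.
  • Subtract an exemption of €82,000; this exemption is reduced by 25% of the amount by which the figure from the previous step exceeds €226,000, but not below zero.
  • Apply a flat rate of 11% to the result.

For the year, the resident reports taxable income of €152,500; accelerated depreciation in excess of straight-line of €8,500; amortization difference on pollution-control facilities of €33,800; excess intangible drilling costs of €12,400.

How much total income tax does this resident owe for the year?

Alternative minimum tax:
  Adjusted income: €152,500 + €8,500 + €33,800 + €12,400 = €207,200
  Exemption: €207,200 ≤ €226,000, so full €82,000 applies
  Base: €207,200 − €82,000 = €125,200
  €125,200 × 11% = €13,772

Mainline income levy:
  €24,000 × 7% = €1,680
  €78,000 × 17% = €13,260
  €50,500 × 26% = €13,130
  → €28,070

€28,070 > €13,772, so the mainline income levy governs.

€28,070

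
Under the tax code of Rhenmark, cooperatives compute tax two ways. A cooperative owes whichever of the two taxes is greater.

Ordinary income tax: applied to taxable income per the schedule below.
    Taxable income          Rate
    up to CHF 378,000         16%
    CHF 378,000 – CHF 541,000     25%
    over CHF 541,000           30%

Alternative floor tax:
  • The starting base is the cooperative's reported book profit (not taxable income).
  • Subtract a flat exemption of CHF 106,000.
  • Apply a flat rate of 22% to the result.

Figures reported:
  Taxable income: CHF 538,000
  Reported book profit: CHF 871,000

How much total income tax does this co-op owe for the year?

Ordinary income tax:
  CHF 378,000 × 16% = CHF 60,480
  CHF 160,000 × 25% = CHF 40,000
  → CHF 100,480

Alternative floor tax:
  Base (reported book profit): CHF 871,000
  Less exemption CHF 106,000 → base CHF 765,000
  CHF 765,000 × 22% = CHF 168,300

CHF 168,300 > CHF 100,480, so the alternative floor tax is the binding amount.

CHF 168,300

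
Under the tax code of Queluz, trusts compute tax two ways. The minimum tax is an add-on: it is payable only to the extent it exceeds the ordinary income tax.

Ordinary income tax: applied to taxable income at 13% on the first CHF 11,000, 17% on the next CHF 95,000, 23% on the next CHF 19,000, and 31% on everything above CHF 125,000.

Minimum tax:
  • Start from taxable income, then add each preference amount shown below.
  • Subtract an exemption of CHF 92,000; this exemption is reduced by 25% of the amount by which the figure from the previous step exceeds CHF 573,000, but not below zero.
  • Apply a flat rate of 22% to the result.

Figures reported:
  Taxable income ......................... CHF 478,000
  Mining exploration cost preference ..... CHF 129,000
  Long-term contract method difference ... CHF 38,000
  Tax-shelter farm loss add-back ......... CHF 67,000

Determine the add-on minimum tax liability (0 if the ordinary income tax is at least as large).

CHF 12,665

Minimum tax:
  Adjusted income: CHF 478,000 + CHF 129,000 + CHF 38,000 + CHF 67,000 = CHF 712,000
  Exemption: CHF 92,000 − 25% × (CHF 712,000 − CHF 573,000) = CHF 92,000 − CHF 34,750 = CHF 57,250
  Base: CHF 712,000 − CHF 57,250 = CHF 654,750
  CHF 654,750 × 22% = CHF 144,045

Ordinary income tax:
  CHF 11,000 × 13% = CHF 1,430
  CHF 95,000 × 17% = CHF 16,150
  CHF 19,000 × 23% = CHF 4,370
  CHF 353,000 × 31% = CHF 109,430
  → CHF 131,380

Excess of minimum tax over ordinary income tax: CHF 144,045 − CHF 131,380 = CHF 12,665.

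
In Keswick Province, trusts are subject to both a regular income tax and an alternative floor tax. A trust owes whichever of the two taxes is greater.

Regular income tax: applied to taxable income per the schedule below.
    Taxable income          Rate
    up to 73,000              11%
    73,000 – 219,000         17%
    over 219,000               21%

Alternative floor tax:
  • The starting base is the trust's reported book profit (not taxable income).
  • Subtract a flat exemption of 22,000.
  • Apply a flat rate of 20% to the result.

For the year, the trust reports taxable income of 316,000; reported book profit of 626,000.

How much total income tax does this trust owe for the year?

Regular income tax:
  73,000 × 11% = 8,030
  146,000 × 17% = 24,820
  97,000 × 21% = 20,370
  → 53,220

Alternative floor tax:
  Base (reported book profit): 626,000
  Less exemption 22,000 → base 604,000
  604,000 × 20% = 120,800

120,800 > 53,220, so the alternative floor tax is the binding amount.

120,800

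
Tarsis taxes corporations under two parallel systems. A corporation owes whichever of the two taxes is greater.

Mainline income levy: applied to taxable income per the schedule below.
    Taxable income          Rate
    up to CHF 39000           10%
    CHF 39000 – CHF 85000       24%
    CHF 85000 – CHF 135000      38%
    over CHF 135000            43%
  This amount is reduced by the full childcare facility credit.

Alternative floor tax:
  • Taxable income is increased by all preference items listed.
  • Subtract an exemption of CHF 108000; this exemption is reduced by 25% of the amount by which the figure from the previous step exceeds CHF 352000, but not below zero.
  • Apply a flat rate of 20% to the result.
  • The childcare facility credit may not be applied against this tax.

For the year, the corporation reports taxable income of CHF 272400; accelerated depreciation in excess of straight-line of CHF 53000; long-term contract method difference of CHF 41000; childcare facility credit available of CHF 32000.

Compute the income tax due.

CHF 61022

Alternative floor tax:
  Adjusted income: CHF 272400 + CHF 53000 + CHF 41000 = CHF 366400
  Exemption: CHF 108000 − 25% × (CHF 366400 − CHF 352000) = CHF 108000 − CHF 3600 = CHF 104400
  Base: CHF 366400 − CHF 104400 = CHF 262000
  CHF 262000 × 20% = CHF 52400

Mainline income levy:
  CHF 39000 × 10% = CHF 3900
  CHF 46000 × 24% = CHF 11040
  CHF 50000 × 38% = CHF 19000
  CHF 137400 × 43% = CHF 59082
  → CHF 93022
  Less childcare facility credit CHF 32000 → CHF 61022

CHF 61022 > CHF 52400, so the mainline income levy governs.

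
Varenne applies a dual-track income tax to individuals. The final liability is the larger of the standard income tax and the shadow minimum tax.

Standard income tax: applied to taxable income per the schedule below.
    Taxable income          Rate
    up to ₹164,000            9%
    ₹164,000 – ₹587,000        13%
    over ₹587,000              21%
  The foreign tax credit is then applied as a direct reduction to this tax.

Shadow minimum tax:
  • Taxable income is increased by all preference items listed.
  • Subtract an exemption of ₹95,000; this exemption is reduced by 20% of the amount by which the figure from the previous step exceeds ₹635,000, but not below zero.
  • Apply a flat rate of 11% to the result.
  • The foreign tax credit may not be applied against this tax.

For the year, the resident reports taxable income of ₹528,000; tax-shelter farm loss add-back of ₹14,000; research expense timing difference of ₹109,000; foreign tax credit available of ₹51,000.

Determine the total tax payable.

₹61,512

Shadow minimum tax:
  Adjusted income: ₹528,000 + ₹14,000 + ₹109,000 = ₹651,000
  Exemption: ₹95,000 − 20% × (₹651,000 − ₹635,000) = ₹95,000 − ₹3,200 = ₹91,800
  Base: ₹651,000 − ₹91,800 = ₹559,200
  ₹559,200 × 11% = ₹61,512

Standard income tax:
  ₹164,000 × 9% = ₹14,760
  ₹364,000 × 13% = ₹47,320
  → ₹62,080
  Less foreign tax credit ₹51,000 → ₹11,080

₹61,512 > ₹11,080, so the shadow minimum tax is the binding amount.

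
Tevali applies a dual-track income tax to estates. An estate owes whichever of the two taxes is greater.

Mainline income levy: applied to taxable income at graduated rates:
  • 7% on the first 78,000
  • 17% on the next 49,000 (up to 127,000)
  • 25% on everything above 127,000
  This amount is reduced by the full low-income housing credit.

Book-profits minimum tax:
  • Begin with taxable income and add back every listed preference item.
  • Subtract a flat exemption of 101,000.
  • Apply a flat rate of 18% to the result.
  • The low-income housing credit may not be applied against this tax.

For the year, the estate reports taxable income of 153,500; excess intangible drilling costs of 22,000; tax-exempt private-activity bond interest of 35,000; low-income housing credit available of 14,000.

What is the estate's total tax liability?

19,710

Book-profits minimum tax:
  Adjusted income: 153,500 + 22,000 + 35,000 = 210,500
  Less exemption 101,000 → base 109,500
  109,500 × 18% = 19,710

Mainline income levy:
  78,000 × 7% = 5,460
  49,000 × 17% = 8,330
  26,500 × 25% = 6,625
  → 20,415
  Less low-income housing credit 14,000 → 6,415

19,710 > 6,415, so the book-profits minimum tax is the binding amount.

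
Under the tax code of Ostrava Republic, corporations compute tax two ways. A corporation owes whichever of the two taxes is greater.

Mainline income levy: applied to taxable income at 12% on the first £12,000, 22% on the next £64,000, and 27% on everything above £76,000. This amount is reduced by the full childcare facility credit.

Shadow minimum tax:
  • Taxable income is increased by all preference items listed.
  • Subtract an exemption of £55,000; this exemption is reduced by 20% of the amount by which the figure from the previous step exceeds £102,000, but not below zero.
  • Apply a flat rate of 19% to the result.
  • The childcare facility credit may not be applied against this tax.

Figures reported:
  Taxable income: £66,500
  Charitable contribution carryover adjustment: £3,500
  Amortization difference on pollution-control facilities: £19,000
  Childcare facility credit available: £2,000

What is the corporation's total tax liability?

Mainline income levy:
  £12,000 × 12% = £1,440
  £54,500 × 22% = £11,990
  → £13,430
  Less childcare facility credit £2,000 → £11,430

Shadow minimum tax:
  Adjusted income: £66,500 + £3,500 + £19,000 = £89,000
  Exemption: £89,000 ≤ £102,000, so full £55,000 applies
  Base: £89,000 − £55,000 = £34,000
  £34,000 × 19% = £6,460

£11,430 > £6,460, so the mainline income levy governs.

£11,430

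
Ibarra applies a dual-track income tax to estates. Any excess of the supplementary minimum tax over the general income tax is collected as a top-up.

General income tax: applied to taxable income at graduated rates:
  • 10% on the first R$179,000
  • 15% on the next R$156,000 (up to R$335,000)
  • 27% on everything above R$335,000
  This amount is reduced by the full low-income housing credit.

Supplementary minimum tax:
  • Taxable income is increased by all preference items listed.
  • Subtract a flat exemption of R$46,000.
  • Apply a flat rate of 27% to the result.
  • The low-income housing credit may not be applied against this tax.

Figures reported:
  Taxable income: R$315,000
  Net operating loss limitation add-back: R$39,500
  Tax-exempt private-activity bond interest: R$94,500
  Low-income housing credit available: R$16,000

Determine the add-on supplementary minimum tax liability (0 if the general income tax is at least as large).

Supplementary minimum tax:
  Adjusted income: R$315,000 + R$39,500 + R$94,500 = R$449,000
  Less exemption R$46,000 → base R$403,000
  R$403,000 × 27% = R$108,810

General income tax:
  R$179,000 × 10% = R$17,900
  R$136,000 × 15% = R$20,400
  → R$38,300
  Less low-income housing credit R$16,000 → R$22,300

Excess of supplementary minimum tax over general income tax: R$108,810 − R$22,300 = R$86,510.

R$86,510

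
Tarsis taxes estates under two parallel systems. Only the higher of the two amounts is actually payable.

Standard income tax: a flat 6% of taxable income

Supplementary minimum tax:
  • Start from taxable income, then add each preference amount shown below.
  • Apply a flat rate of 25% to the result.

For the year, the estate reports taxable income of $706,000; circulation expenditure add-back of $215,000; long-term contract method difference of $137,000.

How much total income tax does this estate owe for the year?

Standard income tax:
  $706,000 × 6% = $42,360

Supplementary minimum tax:
  Adjusted income: $706,000 + $215,000 + $137,000 = $1,058,000
  $1,058,000 × 25% = $264,500

$264,500 > $42,360, so the supplementary minimum tax is the binding amount.

$264,500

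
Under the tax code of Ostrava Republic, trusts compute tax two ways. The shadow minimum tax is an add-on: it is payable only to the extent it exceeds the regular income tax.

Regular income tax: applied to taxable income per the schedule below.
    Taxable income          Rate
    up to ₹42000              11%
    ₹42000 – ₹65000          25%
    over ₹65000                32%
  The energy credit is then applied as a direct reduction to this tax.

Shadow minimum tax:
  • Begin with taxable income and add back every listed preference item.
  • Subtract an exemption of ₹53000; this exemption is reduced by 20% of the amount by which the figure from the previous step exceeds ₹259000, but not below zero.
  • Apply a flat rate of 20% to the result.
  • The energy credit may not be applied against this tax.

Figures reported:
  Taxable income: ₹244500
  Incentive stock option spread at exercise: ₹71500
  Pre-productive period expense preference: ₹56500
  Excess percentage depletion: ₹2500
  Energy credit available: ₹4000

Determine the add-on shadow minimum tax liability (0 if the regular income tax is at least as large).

₹5230

Regular income tax:
  ₹42000 × 11% = ₹4620
  ₹23000 × 25% = ₹5750
  ₹179500 × 32% = ₹57440
  → ₹67810
  Less energy credit ₹4000 → ₹63810

Shadow minimum tax:
  Adjusted income: ₹244500 + ₹71500 + ₹56500 + ₹2500 = ₹375000
  Exemption: ₹53000 − 20% × (₹375000 − ₹259000) = ₹53000 − ₹23200 = ₹29800
  Base: ₹375000 − ₹29800 = ₹345200
  ₹345200 × 20% = ₹69040

Excess of shadow minimum tax over regular income tax: ₹69040 − ₹63810 = ₹5230.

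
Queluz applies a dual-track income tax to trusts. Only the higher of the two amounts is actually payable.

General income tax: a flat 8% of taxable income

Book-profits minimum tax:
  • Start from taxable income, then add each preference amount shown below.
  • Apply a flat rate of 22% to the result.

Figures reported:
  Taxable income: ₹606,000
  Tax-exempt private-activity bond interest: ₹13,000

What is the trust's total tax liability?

General income tax:
  ₹606,000 × 8% = ₹48,480

Book-profits minimum tax:
  Adjusted income: ₹606,000 + ₹13,000 = ₹619,000
  ₹619,000 × 22% = ₹136,180

₹136,180 > ₹48,480, so the book-profits minimum tax is the binding amount.

₹136,180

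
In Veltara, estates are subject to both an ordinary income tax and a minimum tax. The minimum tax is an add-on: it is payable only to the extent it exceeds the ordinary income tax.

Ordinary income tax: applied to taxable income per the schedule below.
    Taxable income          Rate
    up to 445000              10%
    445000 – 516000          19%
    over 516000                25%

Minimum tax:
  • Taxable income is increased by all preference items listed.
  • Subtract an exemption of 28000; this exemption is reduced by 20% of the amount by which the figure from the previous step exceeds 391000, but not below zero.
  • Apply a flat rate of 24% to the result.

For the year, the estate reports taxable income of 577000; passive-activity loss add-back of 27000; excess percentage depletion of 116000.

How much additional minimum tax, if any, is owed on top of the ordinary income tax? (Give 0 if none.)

99560

Minimum tax:
  Adjusted income: 577000 + 27000 + 116000 = 720000
  Exemption: 20% × (720000 − 391000) = 65800 ≥ 28000, so the exemption is fully phased out
  Base: 720000 − 0 = 720000
  720000 × 24% = 172800

Ordinary income tax:
  445000 × 10% = 44500
  71000 × 19% = 13490
  61000 × 25% = 15250
  → 73240

Excess of minimum tax over ordinary income tax: 172800 − 73240 = 99560.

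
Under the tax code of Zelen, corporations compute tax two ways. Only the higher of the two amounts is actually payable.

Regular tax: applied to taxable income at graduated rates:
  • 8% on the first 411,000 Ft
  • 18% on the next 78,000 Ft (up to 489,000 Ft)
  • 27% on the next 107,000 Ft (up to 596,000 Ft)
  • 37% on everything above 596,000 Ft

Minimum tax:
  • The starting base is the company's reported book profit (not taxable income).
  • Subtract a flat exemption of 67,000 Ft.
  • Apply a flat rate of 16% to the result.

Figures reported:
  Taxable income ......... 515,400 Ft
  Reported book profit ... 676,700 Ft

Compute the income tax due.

Regular tax:
  411,000 Ft × 8% = 32,880 Ft
  78,000 Ft × 18% = 14,040 Ft
  26,400 Ft × 27% = 7,128 Ft
  → 54,048 Ft

Minimum tax:
  Base (reported book profit): 676,700 Ft
  Less exemption 67,000 Ft → base 609,700 Ft
  609,700 Ft × 16% = 97,552 Ft

97,552 Ft > 54,048 Ft, so the minimum tax is the binding amount.

97,552 Ft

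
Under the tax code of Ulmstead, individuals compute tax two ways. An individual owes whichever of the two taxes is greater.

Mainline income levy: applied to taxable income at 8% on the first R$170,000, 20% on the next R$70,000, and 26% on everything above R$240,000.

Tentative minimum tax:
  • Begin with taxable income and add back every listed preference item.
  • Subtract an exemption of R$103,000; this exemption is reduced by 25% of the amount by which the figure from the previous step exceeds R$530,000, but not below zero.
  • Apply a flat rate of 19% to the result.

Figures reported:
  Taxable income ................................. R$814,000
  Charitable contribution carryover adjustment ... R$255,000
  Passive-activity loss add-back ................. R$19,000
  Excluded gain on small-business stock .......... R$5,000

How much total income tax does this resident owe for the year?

R$207,670

Mainline income levy:
  R$170,000 × 8% = R$13,600
  R$70,000 × 20% = R$14,000
  R$574,000 × 26% = R$149,240
  → R$176,840

Tentative minimum tax:
  Adjusted income: R$814,000 + R$255,000 + R$19,000 + R$5,000 = R$1,093,000
  Exemption: 25% × (R$1,093,000 − R$530,000) = R$140,750 ≥ R$103,000, so the exemption is fully phased out
  Base: R$1,093,000 − R$0 = R$1,093,000
  R$1,093,000 × 19% = R$207,670

R$207,670 > R$176,840, so the tentative minimum tax is the binding amount.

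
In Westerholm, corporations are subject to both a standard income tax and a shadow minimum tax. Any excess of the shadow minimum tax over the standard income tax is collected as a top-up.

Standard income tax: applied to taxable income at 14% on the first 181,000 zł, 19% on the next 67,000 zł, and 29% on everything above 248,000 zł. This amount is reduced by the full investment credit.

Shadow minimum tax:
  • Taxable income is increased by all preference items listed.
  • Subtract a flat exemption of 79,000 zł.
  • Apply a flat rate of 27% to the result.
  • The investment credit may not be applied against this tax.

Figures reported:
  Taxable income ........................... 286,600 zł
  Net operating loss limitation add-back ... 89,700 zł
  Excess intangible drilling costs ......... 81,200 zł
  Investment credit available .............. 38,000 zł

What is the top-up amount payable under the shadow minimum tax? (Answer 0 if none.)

Shadow minimum tax:
  Adjusted income: 286,600 zł + 89,700 zł + 81,200 zł = 457,500 zł
  Less exemption 79,000 zł → base 378,500 zł
  378,500 zł × 27% = 102,195 zł

Standard income tax:
  181,000 zł × 14% = 25,340 zł
  67,000 zł × 19% = 12,730 zł
  38,600 zł × 29% = 11,194 zł
  → 49,264 zł
  Less investment credit 38,000 zł → 11,264 zł

Excess of shadow minimum tax over standard income tax: 102,195 zł − 11,264 zł = 90,931 zł.

90,931 zł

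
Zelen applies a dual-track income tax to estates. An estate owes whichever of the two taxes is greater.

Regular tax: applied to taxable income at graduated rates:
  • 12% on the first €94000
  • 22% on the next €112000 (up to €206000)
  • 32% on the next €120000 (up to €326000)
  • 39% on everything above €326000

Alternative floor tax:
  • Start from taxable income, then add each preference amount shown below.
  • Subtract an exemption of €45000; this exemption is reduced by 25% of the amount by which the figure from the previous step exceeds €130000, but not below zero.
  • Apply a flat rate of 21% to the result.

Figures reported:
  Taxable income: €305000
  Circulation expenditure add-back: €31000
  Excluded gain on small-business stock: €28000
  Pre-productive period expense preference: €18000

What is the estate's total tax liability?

€80220

Regular tax:
  €94000 × 12% = €11280
  €112000 × 22% = €24640
  €99000 × 32% = €31680
  → €67600

Alternative floor tax:
  Adjusted income: €305000 + €31000 + €28000 + €18000 = €382000
  Exemption: 25% × (€382000 − €130000) = €63000 ≥ €45000, so the exemption is fully phased out
  Base: €382000 − €0 = €382000
  €382000 × 21% = €80220

€80220 > €67600, so the alternative floor tax is the binding amount.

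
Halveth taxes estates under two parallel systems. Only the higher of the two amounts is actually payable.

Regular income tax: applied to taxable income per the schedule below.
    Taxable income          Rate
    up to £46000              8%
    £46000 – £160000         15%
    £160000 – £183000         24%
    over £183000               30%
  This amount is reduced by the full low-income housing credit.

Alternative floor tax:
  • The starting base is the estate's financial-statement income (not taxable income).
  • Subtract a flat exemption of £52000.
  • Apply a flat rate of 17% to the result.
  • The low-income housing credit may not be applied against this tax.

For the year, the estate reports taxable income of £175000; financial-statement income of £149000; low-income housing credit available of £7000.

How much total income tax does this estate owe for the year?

Alternative floor tax:
  Base (financial-statement income): £149000
  Less exemption £52000 → base £97000
  £97000 × 17% = £16490

Regular income tax:
  £46000 × 8% = £3680
  £114000 × 15% = £17100
  £15000 × 24% = £3600
  → £24380
  Less low-income housing credit £7000 → £17380

£17380 > £16490, so the regular income tax governs.

£17380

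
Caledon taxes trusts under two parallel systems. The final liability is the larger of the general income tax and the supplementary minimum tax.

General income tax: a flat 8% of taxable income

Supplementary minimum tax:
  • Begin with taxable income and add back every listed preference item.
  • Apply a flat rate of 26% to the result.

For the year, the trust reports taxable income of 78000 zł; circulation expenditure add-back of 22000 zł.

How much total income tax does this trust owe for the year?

General income tax:
  78000 zł × 8% = 6240 zł

Supplementary minimum tax:
  Adjusted income: 78000 zł + 22000 zł = 100000 zł
  100000 zł × 26% = 26000 zł

26000 zł > 6240 zł, so the supplementary minimum tax is the binding amount.

26000 zł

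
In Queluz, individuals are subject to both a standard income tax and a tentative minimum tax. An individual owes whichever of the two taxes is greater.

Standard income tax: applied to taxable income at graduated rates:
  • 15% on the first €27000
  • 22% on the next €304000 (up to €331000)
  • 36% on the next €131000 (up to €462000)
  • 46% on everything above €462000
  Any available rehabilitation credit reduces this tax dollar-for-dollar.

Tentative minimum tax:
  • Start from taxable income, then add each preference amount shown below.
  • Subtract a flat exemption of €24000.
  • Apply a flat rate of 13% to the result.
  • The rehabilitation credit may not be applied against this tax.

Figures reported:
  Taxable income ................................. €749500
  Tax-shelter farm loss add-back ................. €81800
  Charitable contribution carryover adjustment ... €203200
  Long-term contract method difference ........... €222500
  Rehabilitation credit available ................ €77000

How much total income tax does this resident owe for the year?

€173340

Standard income tax:
  €27000 × 15% = €4050
  €304000 × 22% = €66880
  €131000 × 36% = €47160
  €287500 × 46% = €132250
  → €250340
  Less rehabilitation credit €77000 → €173340

Tentative minimum tax:
  Adjusted income: €749500 + €81800 + €203200 + €222500 = €1257000
  Less exemption €24000 → base €1233000
  €1233000 × 13% = €160290

€173340 > €160290, so the standard income tax governs.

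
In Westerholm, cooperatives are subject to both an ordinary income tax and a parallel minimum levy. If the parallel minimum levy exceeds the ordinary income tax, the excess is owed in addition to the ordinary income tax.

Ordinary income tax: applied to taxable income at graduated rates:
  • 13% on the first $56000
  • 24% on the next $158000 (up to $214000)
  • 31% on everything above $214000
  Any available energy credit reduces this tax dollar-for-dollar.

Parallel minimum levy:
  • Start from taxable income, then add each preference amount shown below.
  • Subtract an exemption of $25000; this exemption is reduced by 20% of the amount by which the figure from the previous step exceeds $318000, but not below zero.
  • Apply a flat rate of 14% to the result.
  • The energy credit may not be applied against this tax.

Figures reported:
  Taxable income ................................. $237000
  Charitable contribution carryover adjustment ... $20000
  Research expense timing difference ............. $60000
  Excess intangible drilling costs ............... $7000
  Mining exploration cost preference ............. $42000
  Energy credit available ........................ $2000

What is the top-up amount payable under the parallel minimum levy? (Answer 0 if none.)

$0

Ordinary income tax:
  $56000 × 13% = $7280
  $158000 × 24% = $37920
  $23000 × 31% = $7130
  → $52330
  Less energy credit $2000 → $50330

Parallel minimum levy:
  Adjusted income: $237000 + $20000 + $60000 + $7000 + $42000 = $366000
  Exemption: $25000 − 20% × ($366000 − $318000) = $25000 − $9600 = $15400
  Base: $366000 − $15400 = $350600
  $350600 × 14% = $49084

$49084 ≤ $50330, so no add-on is due.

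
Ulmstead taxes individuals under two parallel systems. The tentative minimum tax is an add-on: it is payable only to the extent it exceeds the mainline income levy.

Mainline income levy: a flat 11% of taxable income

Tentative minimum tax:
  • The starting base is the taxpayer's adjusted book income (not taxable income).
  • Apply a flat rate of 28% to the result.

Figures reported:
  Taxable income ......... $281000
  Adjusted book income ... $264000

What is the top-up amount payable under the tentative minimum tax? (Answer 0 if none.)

Tentative minimum tax:
  Base (adjusted book income): $264000
  $264000 × 28% = $73920

Mainline income levy:
  $281000 × 11% = $30910

Excess of tentative minimum tax over mainline income levy: $73920 − $30910 = $43010.

$43010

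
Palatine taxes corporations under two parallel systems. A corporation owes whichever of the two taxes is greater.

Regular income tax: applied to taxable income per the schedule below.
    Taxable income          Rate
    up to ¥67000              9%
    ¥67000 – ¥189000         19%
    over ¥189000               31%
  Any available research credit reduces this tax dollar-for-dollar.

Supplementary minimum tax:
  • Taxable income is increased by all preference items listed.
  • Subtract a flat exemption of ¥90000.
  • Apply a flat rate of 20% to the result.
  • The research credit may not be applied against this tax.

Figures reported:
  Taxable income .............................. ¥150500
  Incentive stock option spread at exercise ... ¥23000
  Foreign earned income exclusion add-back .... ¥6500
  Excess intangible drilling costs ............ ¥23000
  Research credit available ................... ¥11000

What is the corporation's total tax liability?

¥22600

Regular income tax:
  ¥67000 × 9% = ¥6030
  ¥83500 × 19% = ¥15865
  → ¥21895
  Less research credit ¥11000 → ¥10895

Supplementary minimum tax:
  Adjusted income: ¥150500 + ¥23000 + ¥6500 + ¥23000 = ¥203000
  Less exemption ¥90000 → base ¥113000
  ¥113000 × 20% = ¥22600

¥22600 > ¥10895, so the supplementary minimum tax is the binding amount.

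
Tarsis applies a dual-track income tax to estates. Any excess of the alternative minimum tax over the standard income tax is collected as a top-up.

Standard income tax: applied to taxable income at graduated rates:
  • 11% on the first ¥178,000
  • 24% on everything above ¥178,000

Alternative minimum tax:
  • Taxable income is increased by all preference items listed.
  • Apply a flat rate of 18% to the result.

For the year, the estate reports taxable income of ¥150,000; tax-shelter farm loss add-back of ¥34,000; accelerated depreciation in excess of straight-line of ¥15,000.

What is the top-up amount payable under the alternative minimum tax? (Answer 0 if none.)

¥19,320

Alternative minimum tax:
  Adjusted income: ¥150,000 + ¥34,000 + ¥15,000 = ¥199,000
  ¥199,000 × 18% = ¥35,820

Standard income tax:
  ¥150,000 × 11% = ¥16,500

Excess of alternative minimum tax over standard income tax: ¥35,820 − ¥16,500 = ¥19,320.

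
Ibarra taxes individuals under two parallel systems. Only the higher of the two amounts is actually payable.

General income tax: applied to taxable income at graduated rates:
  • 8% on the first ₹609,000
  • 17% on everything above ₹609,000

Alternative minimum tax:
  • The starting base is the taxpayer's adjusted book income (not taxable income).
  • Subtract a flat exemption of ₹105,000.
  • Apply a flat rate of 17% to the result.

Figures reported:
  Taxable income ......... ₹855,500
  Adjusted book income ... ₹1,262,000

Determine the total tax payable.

Alternative minimum tax:
  Base (adjusted book income): ₹1,262,000
  Less exemption ₹105,000 → base ₹1,157,000
  ₹1,157,000 × 17% = ₹196,690

General income tax:
  ₹609,000 × 8% = ₹48,720
  ₹246,500 × 17% = ₹41,905
  → ₹90,625

₹196,690 > ₹90,625, so the alternative minimum tax is the binding amount.

₹196,690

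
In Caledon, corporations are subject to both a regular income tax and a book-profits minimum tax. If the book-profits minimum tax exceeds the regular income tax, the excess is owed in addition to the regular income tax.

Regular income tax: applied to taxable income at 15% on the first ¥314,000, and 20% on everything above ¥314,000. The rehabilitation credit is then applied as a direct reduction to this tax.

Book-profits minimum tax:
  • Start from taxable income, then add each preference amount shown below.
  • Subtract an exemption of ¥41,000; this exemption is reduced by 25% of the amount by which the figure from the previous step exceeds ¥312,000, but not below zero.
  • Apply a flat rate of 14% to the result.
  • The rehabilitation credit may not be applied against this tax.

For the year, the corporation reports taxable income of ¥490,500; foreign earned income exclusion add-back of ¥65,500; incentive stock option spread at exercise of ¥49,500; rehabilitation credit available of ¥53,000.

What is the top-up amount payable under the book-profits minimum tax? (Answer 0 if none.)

¥55,370

Book-profits minimum tax:
  Adjusted income: ¥490,500 + ¥65,500 + ¥49,500 = ¥605,500
  Exemption: 25% × (¥605,500 − ¥312,000) = ¥73,375 ≥ ¥41,000, so the exemption is fully phased out
  Base: ¥605,500 − ¥0 = ¥605,500
  ¥605,500 × 14% = ¥84,770

Regular income tax:
  ¥314,000 × 15% = ¥47,100
  ¥176,500 × 20% = ¥35,300
  → ¥82,400
  Less rehabilitation credit ¥53,000 → ¥29,400

Excess of book-profits minimum tax over regular income tax: ¥84,770 − ¥29,400 = ¥55,370.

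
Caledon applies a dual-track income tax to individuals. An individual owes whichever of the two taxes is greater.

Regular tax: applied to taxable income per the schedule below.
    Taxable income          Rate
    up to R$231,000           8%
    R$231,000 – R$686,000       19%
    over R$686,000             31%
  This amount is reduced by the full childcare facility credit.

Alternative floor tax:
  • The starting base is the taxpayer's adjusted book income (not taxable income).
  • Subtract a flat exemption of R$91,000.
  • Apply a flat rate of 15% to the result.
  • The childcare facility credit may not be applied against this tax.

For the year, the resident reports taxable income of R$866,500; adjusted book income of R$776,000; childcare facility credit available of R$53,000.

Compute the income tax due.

Regular tax:
  R$231,000 × 8% = R$18,480
  R$455,000 × 19% = R$86,450
  R$180,500 × 31% = R$55,955
  → R$160,885
  Less childcare facility credit R$53,000 → R$107,885

Alternative floor tax:
  Base (adjusted book income): R$776,000
  Less exemption R$91,000 → base R$685,000
  R$685,000 × 15% = R$102,750

R$107,885 > R$102,750, so the regular tax governs.

R$107,885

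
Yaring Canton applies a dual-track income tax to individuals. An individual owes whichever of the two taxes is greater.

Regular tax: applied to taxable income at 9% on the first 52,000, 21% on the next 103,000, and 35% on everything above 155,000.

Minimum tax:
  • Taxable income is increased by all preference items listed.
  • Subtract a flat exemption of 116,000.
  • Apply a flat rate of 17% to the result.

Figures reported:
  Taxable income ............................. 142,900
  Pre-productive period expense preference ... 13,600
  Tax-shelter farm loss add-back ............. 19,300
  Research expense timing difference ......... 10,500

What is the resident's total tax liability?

Regular tax:
  52,000 × 9% = 4,680
  90,900 × 21% = 19,089
  → 23,769

Minimum tax:
  Adjusted income: 142,900 + 13,600 + 19,300 + 10,500 = 186,300
  Less exemption 116,000 → base 70,300
  70,300 × 17% = 11,951

23,769 > 11,951, so the regular tax governs.

23,769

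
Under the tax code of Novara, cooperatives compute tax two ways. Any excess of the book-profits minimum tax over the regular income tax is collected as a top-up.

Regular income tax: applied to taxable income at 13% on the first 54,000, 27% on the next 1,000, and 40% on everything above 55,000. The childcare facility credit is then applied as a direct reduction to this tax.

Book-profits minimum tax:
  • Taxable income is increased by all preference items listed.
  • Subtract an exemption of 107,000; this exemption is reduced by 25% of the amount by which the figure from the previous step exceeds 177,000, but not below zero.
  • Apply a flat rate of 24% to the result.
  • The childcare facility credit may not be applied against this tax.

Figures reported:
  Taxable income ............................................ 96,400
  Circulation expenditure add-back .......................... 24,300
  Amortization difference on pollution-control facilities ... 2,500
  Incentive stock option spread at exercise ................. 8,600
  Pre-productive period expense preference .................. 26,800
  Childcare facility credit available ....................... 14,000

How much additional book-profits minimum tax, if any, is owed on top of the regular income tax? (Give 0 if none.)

Regular income tax:
  54,000 × 13% = 7,020
  1,000 × 27% = 270
  41,400 × 40% = 16,560
  → 23,850
  Less childcare facility credit 14,000 → 9,850

Book-profits minimum tax:
  Adjusted income: 96,400 + 24,300 + 2,500 + 8,600 + 26,800 = 158,600
  Exemption: 158,600 ≤ 177,000, so full 107,000 applies
  Base: 158,600 − 107,000 = 51,600
  51,600 × 24% = 12,384

Excess of book-profits minimum tax over regular income tax: 12,384 − 9,850 = 2,534.

2,534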